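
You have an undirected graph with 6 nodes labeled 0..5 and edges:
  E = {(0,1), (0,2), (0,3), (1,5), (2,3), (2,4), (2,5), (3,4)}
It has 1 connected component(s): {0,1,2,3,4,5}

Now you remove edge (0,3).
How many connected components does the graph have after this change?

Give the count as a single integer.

Initial component count: 1
Remove (0,3): not a bridge. Count unchanged: 1.
  After removal, components: {0,1,2,3,4,5}
New component count: 1

Answer: 1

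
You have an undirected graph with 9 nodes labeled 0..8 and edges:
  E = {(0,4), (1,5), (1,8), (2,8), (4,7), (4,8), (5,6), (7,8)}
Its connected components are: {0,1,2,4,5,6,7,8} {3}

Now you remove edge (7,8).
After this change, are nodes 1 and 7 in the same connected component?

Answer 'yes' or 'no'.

Initial components: {0,1,2,4,5,6,7,8} {3}
Removing edge (7,8): not a bridge — component count unchanged at 2.
New components: {0,1,2,4,5,6,7,8} {3}
Are 1 and 7 in the same component? yes

Answer: yes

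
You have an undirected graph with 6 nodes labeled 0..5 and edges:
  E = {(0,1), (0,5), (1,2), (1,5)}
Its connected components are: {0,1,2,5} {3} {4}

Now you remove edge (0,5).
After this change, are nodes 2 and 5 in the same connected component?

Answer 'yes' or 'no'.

Initial components: {0,1,2,5} {3} {4}
Removing edge (0,5): not a bridge — component count unchanged at 3.
New components: {0,1,2,5} {3} {4}
Are 2 and 5 in the same component? yes

Answer: yes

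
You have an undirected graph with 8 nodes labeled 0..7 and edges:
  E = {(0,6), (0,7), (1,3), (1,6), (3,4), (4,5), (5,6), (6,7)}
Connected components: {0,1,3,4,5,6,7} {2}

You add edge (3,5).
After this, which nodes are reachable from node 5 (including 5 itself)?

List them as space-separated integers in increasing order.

Answer: 0 1 3 4 5 6 7

Derivation:
Before: nodes reachable from 5: {0,1,3,4,5,6,7}
Adding (3,5): both endpoints already in same component. Reachability from 5 unchanged.
After: nodes reachable from 5: {0,1,3,4,5,6,7}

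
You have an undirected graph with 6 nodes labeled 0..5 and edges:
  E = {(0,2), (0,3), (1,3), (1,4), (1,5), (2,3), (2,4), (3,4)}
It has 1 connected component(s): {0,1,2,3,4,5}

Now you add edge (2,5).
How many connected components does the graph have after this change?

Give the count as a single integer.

Answer: 1

Derivation:
Initial component count: 1
Add (2,5): endpoints already in same component. Count unchanged: 1.
New component count: 1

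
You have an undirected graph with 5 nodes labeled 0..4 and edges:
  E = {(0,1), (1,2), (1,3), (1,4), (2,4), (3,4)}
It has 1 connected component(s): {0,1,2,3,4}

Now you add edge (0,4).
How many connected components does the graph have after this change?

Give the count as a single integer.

Answer: 1

Derivation:
Initial component count: 1
Add (0,4): endpoints already in same component. Count unchanged: 1.
New component count: 1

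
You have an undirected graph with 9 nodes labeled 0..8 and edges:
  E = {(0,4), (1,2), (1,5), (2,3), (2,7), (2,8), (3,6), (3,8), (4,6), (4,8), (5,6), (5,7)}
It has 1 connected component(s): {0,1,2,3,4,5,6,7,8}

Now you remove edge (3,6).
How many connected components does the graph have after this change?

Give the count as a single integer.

Initial component count: 1
Remove (3,6): not a bridge. Count unchanged: 1.
  After removal, components: {0,1,2,3,4,5,6,7,8}
New component count: 1

Answer: 1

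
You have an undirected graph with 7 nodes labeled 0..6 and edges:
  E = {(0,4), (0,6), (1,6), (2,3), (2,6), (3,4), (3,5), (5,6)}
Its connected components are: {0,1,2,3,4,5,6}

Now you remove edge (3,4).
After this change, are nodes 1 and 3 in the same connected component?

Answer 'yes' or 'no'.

Initial components: {0,1,2,3,4,5,6}
Removing edge (3,4): not a bridge — component count unchanged at 1.
New components: {0,1,2,3,4,5,6}
Are 1 and 3 in the same component? yes

Answer: yes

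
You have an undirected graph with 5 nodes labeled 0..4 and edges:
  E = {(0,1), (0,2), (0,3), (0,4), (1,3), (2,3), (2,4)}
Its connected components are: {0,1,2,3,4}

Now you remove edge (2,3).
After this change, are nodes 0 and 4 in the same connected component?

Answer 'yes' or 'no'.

Initial components: {0,1,2,3,4}
Removing edge (2,3): not a bridge — component count unchanged at 1.
New components: {0,1,2,3,4}
Are 0 and 4 in the same component? yes

Answer: yes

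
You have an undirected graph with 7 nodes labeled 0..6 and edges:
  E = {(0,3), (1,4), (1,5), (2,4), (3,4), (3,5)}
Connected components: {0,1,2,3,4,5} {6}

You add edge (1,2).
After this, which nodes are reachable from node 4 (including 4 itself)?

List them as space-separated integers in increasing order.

Answer: 0 1 2 3 4 5

Derivation:
Before: nodes reachable from 4: {0,1,2,3,4,5}
Adding (1,2): both endpoints already in same component. Reachability from 4 unchanged.
After: nodes reachable from 4: {0,1,2,3,4,5}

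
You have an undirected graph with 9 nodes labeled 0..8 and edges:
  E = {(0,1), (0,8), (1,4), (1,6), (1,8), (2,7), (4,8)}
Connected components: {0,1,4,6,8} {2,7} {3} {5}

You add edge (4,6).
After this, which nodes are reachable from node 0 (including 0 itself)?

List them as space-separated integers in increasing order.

Before: nodes reachable from 0: {0,1,4,6,8}
Adding (4,6): both endpoints already in same component. Reachability from 0 unchanged.
After: nodes reachable from 0: {0,1,4,6,8}

Answer: 0 1 4 6 8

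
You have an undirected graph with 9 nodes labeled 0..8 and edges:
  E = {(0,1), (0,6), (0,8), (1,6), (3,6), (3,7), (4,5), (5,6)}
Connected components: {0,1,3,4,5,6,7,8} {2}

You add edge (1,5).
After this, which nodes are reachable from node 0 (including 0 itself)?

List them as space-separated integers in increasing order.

Answer: 0 1 3 4 5 6 7 8

Derivation:
Before: nodes reachable from 0: {0,1,3,4,5,6,7,8}
Adding (1,5): both endpoints already in same component. Reachability from 0 unchanged.
After: nodes reachable from 0: {0,1,3,4,5,6,7,8}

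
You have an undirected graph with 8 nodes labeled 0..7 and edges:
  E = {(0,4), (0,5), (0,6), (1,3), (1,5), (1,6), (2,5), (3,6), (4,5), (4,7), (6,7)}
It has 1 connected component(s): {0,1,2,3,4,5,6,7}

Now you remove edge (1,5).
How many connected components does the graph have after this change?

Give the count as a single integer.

Initial component count: 1
Remove (1,5): not a bridge. Count unchanged: 1.
  After removal, components: {0,1,2,3,4,5,6,7}
New component count: 1

Answer: 1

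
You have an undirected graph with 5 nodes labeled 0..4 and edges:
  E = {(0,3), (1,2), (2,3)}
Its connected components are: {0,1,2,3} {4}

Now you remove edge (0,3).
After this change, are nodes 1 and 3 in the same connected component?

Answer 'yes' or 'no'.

Initial components: {0,1,2,3} {4}
Removing edge (0,3): it was a bridge — component count 2 -> 3.
New components: {0} {1,2,3} {4}
Are 1 and 3 in the same component? yes

Answer: yes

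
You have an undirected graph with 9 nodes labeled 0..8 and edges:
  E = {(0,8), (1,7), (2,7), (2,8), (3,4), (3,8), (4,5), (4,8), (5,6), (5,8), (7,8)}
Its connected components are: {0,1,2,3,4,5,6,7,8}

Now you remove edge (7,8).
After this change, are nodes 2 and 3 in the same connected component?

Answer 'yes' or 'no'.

Answer: yes

Derivation:
Initial components: {0,1,2,3,4,5,6,7,8}
Removing edge (7,8): not a bridge — component count unchanged at 1.
New components: {0,1,2,3,4,5,6,7,8}
Are 2 and 3 in the same component? yes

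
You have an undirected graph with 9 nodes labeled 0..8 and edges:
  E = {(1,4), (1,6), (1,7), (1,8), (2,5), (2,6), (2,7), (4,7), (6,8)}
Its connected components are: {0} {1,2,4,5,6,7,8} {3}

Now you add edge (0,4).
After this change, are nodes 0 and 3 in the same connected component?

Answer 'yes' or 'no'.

Answer: no

Derivation:
Initial components: {0} {1,2,4,5,6,7,8} {3}
Adding edge (0,4): merges {0} and {1,2,4,5,6,7,8}.
New components: {0,1,2,4,5,6,7,8} {3}
Are 0 and 3 in the same component? no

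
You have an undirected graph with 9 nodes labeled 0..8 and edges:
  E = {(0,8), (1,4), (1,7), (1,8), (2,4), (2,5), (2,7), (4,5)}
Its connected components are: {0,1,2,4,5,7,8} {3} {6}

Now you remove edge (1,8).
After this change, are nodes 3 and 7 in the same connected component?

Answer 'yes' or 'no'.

Answer: no

Derivation:
Initial components: {0,1,2,4,5,7,8} {3} {6}
Removing edge (1,8): it was a bridge — component count 3 -> 4.
New components: {0,8} {1,2,4,5,7} {3} {6}
Are 3 and 7 in the same component? no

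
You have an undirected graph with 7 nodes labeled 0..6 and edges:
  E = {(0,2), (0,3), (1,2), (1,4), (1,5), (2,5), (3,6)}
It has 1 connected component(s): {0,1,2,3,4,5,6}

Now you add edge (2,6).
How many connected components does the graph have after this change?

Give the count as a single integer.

Answer: 1

Derivation:
Initial component count: 1
Add (2,6): endpoints already in same component. Count unchanged: 1.
New component count: 1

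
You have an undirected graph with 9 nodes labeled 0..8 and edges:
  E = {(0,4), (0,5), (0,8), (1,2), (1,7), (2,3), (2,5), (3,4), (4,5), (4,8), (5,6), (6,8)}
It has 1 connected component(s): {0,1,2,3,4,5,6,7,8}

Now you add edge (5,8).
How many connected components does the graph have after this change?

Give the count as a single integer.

Initial component count: 1
Add (5,8): endpoints already in same component. Count unchanged: 1.
New component count: 1

Answer: 1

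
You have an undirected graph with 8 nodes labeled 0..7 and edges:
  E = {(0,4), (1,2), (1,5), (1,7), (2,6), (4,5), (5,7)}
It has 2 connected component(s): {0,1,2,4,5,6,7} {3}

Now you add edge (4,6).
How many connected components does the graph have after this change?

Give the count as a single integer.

Answer: 2

Derivation:
Initial component count: 2
Add (4,6): endpoints already in same component. Count unchanged: 2.
New component count: 2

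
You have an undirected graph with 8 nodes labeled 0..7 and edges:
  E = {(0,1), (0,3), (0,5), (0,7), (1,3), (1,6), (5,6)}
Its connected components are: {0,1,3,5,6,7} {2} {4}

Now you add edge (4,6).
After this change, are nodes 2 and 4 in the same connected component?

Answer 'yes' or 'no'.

Answer: no

Derivation:
Initial components: {0,1,3,5,6,7} {2} {4}
Adding edge (4,6): merges {4} and {0,1,3,5,6,7}.
New components: {0,1,3,4,5,6,7} {2}
Are 2 and 4 in the same component? no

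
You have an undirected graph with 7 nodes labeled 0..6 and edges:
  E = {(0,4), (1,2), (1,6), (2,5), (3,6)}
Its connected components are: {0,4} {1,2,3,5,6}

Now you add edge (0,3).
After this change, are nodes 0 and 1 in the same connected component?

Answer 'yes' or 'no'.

Answer: yes

Derivation:
Initial components: {0,4} {1,2,3,5,6}
Adding edge (0,3): merges {0,4} and {1,2,3,5,6}.
New components: {0,1,2,3,4,5,6}
Are 0 and 1 in the same component? yes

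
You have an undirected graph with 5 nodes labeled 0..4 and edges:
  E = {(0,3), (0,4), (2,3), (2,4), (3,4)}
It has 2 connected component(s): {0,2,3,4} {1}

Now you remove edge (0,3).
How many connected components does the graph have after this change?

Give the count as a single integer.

Initial component count: 2
Remove (0,3): not a bridge. Count unchanged: 2.
  After removal, components: {0,2,3,4} {1}
New component count: 2

Answer: 2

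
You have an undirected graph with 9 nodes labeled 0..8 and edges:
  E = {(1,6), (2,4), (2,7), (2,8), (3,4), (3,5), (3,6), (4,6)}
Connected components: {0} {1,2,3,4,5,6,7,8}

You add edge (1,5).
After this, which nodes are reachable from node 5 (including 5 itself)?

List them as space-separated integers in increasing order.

Before: nodes reachable from 5: {1,2,3,4,5,6,7,8}
Adding (1,5): both endpoints already in same component. Reachability from 5 unchanged.
After: nodes reachable from 5: {1,2,3,4,5,6,7,8}

Answer: 1 2 3 4 5 6 7 8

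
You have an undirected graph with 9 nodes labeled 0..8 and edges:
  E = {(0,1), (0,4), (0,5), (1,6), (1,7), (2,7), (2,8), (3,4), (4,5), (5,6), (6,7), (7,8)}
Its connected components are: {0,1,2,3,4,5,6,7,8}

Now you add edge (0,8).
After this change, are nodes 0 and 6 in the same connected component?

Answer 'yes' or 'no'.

Initial components: {0,1,2,3,4,5,6,7,8}
Adding edge (0,8): both already in same component {0,1,2,3,4,5,6,7,8}. No change.
New components: {0,1,2,3,4,5,6,7,8}
Are 0 and 6 in the same component? yes

Answer: yes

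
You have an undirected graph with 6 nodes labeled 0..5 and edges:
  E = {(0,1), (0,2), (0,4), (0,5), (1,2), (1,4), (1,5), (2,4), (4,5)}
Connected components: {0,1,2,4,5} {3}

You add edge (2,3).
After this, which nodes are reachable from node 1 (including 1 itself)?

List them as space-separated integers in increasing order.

Before: nodes reachable from 1: {0,1,2,4,5}
Adding (2,3): merges 1's component with another. Reachability grows.
After: nodes reachable from 1: {0,1,2,3,4,5}

Answer: 0 1 2 3 4 5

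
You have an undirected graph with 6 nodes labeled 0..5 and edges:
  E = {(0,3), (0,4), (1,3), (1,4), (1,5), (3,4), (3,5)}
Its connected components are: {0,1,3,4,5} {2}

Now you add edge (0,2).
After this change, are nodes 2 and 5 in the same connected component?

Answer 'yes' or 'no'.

Initial components: {0,1,3,4,5} {2}
Adding edge (0,2): merges {0,1,3,4,5} and {2}.
New components: {0,1,2,3,4,5}
Are 2 and 5 in the same component? yes

Answer: yes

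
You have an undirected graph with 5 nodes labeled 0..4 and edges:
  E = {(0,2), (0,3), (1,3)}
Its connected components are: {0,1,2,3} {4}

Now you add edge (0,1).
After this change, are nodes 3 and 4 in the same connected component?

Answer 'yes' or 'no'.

Initial components: {0,1,2,3} {4}
Adding edge (0,1): both already in same component {0,1,2,3}. No change.
New components: {0,1,2,3} {4}
Are 3 and 4 in the same component? no

Answer: no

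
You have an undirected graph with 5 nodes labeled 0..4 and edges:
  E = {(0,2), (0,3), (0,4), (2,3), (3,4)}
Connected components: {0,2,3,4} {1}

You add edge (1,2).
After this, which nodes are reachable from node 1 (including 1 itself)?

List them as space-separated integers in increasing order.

Before: nodes reachable from 1: {1}
Adding (1,2): merges 1's component with another. Reachability grows.
After: nodes reachable from 1: {0,1,2,3,4}

Answer: 0 1 2 3 4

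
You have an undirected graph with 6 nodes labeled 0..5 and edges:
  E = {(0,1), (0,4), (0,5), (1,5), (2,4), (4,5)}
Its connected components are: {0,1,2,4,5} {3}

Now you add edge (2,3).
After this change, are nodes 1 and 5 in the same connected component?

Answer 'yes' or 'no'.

Answer: yes

Derivation:
Initial components: {0,1,2,4,5} {3}
Adding edge (2,3): merges {0,1,2,4,5} and {3}.
New components: {0,1,2,3,4,5}
Are 1 and 5 in the same component? yes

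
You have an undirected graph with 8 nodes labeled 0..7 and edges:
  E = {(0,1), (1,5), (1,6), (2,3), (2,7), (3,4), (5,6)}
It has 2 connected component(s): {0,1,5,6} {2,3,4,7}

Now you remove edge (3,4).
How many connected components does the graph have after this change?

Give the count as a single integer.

Answer: 3

Derivation:
Initial component count: 2
Remove (3,4): it was a bridge. Count increases: 2 -> 3.
  After removal, components: {0,1,5,6} {2,3,7} {4}
New component count: 3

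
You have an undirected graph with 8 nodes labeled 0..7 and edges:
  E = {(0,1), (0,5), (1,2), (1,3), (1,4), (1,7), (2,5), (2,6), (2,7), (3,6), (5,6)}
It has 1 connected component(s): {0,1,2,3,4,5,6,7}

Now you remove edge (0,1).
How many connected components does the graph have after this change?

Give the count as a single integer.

Initial component count: 1
Remove (0,1): not a bridge. Count unchanged: 1.
  After removal, components: {0,1,2,3,4,5,6,7}
New component count: 1

Answer: 1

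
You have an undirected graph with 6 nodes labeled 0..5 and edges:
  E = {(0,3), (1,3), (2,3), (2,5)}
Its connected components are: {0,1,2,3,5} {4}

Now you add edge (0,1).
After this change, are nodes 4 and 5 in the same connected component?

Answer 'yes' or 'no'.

Initial components: {0,1,2,3,5} {4}
Adding edge (0,1): both already in same component {0,1,2,3,5}. No change.
New components: {0,1,2,3,5} {4}
Are 4 and 5 in the same component? no

Answer: no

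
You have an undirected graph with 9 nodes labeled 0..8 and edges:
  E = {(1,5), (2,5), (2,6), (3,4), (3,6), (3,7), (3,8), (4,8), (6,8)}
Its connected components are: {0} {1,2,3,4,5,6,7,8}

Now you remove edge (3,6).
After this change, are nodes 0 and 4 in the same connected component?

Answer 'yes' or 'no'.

Initial components: {0} {1,2,3,4,5,6,7,8}
Removing edge (3,6): not a bridge — component count unchanged at 2.
New components: {0} {1,2,3,4,5,6,7,8}
Are 0 and 4 in the same component? no

Answer: no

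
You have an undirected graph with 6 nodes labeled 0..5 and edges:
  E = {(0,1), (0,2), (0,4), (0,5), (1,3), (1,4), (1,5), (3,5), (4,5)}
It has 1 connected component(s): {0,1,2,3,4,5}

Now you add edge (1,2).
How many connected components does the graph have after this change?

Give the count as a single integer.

Answer: 1

Derivation:
Initial component count: 1
Add (1,2): endpoints already in same component. Count unchanged: 1.
New component count: 1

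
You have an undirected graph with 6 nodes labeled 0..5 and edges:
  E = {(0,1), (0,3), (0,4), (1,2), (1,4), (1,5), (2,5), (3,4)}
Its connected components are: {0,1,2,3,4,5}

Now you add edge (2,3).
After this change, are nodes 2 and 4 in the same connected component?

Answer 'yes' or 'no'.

Answer: yes

Derivation:
Initial components: {0,1,2,3,4,5}
Adding edge (2,3): both already in same component {0,1,2,3,4,5}. No change.
New components: {0,1,2,3,4,5}
Are 2 and 4 in the same component? yes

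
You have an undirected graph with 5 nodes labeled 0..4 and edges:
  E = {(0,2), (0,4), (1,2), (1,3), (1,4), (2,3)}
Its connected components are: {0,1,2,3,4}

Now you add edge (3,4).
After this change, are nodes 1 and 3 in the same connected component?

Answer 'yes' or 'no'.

Answer: yes

Derivation:
Initial components: {0,1,2,3,4}
Adding edge (3,4): both already in same component {0,1,2,3,4}. No change.
New components: {0,1,2,3,4}
Are 1 and 3 in the same component? yes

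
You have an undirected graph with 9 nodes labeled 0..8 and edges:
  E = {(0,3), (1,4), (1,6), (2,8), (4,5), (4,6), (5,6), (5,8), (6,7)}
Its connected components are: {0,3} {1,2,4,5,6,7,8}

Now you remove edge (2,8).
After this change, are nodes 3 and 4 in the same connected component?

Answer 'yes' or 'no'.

Answer: no

Derivation:
Initial components: {0,3} {1,2,4,5,6,7,8}
Removing edge (2,8): it was a bridge — component count 2 -> 3.
New components: {0,3} {1,4,5,6,7,8} {2}
Are 3 and 4 in the same component? no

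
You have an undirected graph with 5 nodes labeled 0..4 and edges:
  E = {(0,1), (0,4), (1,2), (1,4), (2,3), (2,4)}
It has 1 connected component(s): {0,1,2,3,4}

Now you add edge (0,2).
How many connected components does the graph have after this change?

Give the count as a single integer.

Initial component count: 1
Add (0,2): endpoints already in same component. Count unchanged: 1.
New component count: 1

Answer: 1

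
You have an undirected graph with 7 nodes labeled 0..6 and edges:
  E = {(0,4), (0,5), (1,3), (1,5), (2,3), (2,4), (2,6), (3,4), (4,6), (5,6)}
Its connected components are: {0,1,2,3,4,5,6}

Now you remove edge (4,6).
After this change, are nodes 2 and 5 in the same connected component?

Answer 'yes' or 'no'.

Answer: yes

Derivation:
Initial components: {0,1,2,3,4,5,6}
Removing edge (4,6): not a bridge — component count unchanged at 1.
New components: {0,1,2,3,4,5,6}
Are 2 and 5 in the same component? yes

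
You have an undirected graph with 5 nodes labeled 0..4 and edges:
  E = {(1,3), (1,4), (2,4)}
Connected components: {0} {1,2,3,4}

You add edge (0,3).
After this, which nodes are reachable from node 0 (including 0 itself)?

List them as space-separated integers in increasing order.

Answer: 0 1 2 3 4

Derivation:
Before: nodes reachable from 0: {0}
Adding (0,3): merges 0's component with another. Reachability grows.
After: nodes reachable from 0: {0,1,2,3,4}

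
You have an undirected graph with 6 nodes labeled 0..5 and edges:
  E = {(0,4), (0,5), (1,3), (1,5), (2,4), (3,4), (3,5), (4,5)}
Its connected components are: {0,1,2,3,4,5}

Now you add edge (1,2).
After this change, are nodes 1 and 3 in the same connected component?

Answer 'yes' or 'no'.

Answer: yes

Derivation:
Initial components: {0,1,2,3,4,5}
Adding edge (1,2): both already in same component {0,1,2,3,4,5}. No change.
New components: {0,1,2,3,4,5}
Are 1 and 3 in the same component? yes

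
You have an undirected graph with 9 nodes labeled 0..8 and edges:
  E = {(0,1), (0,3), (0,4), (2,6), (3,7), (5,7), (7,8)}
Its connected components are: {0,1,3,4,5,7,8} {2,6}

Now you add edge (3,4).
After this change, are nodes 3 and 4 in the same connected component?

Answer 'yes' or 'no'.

Answer: yes

Derivation:
Initial components: {0,1,3,4,5,7,8} {2,6}
Adding edge (3,4): both already in same component {0,1,3,4,5,7,8}. No change.
New components: {0,1,3,4,5,7,8} {2,6}
Are 3 and 4 in the same component? yes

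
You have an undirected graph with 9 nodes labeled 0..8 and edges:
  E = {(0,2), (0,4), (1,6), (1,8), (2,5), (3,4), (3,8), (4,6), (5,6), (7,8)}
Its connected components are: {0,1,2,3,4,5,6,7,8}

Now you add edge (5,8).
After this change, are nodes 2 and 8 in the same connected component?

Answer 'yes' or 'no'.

Initial components: {0,1,2,3,4,5,6,7,8}
Adding edge (5,8): both already in same component {0,1,2,3,4,5,6,7,8}. No change.
New components: {0,1,2,3,4,5,6,7,8}
Are 2 and 8 in the same component? yes

Answer: yes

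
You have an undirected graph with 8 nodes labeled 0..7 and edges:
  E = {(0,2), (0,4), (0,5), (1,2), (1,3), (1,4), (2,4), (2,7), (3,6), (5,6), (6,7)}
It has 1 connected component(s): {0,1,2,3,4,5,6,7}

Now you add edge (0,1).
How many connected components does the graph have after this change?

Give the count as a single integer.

Initial component count: 1
Add (0,1): endpoints already in same component. Count unchanged: 1.
New component count: 1

Answer: 1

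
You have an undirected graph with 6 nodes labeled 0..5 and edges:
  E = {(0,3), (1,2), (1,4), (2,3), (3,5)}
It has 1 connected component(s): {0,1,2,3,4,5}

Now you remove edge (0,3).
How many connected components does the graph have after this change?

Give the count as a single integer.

Initial component count: 1
Remove (0,3): it was a bridge. Count increases: 1 -> 2.
  After removal, components: {0} {1,2,3,4,5}
New component count: 2

Answer: 2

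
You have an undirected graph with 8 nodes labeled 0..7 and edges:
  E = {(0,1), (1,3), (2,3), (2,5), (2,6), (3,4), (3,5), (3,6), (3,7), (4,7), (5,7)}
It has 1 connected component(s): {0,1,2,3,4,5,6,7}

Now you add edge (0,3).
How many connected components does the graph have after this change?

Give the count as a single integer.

Answer: 1

Derivation:
Initial component count: 1
Add (0,3): endpoints already in same component. Count unchanged: 1.
New component count: 1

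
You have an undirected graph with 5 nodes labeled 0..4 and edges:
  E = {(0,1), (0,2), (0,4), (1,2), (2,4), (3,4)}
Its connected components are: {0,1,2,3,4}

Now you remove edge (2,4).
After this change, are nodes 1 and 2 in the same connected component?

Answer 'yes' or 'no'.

Initial components: {0,1,2,3,4}
Removing edge (2,4): not a bridge — component count unchanged at 1.
New components: {0,1,2,3,4}
Are 1 and 2 in the same component? yes

Answer: yes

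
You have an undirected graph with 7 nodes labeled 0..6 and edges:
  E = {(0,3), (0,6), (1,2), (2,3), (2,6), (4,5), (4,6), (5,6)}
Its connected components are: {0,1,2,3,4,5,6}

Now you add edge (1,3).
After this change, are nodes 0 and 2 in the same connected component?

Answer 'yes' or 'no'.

Initial components: {0,1,2,3,4,5,6}
Adding edge (1,3): both already in same component {0,1,2,3,4,5,6}. No change.
New components: {0,1,2,3,4,5,6}
Are 0 and 2 in the same component? yes

Answer: yes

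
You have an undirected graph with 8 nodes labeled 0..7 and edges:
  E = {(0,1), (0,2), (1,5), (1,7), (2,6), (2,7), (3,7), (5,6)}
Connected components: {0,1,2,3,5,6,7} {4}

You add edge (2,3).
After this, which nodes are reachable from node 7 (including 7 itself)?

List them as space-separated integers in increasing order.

Before: nodes reachable from 7: {0,1,2,3,5,6,7}
Adding (2,3): both endpoints already in same component. Reachability from 7 unchanged.
After: nodes reachable from 7: {0,1,2,3,5,6,7}

Answer: 0 1 2 3 5 6 7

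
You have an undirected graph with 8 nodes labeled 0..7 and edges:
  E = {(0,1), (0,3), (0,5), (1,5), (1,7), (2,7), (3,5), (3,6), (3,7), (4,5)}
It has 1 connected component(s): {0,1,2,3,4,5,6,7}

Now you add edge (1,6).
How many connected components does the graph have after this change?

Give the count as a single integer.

Answer: 1

Derivation:
Initial component count: 1
Add (1,6): endpoints already in same component. Count unchanged: 1.
New component count: 1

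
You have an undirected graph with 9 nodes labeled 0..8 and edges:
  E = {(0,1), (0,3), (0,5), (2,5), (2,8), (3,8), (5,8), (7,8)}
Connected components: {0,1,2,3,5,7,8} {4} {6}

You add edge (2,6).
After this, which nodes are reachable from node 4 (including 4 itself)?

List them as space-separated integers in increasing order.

Answer: 4

Derivation:
Before: nodes reachable from 4: {4}
Adding (2,6): merges two components, but neither contains 4. Reachability from 4 unchanged.
After: nodes reachable from 4: {4}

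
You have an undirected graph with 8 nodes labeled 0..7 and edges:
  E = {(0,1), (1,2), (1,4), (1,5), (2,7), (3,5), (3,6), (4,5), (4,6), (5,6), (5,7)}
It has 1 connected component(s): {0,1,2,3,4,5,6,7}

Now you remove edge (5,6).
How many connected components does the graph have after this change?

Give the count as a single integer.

Initial component count: 1
Remove (5,6): not a bridge. Count unchanged: 1.
  After removal, components: {0,1,2,3,4,5,6,7}
New component count: 1

Answer: 1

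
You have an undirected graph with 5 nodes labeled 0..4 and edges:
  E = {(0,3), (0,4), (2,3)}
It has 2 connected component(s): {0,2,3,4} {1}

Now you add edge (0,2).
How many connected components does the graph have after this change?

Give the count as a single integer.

Answer: 2

Derivation:
Initial component count: 2
Add (0,2): endpoints already in same component. Count unchanged: 2.
New component count: 2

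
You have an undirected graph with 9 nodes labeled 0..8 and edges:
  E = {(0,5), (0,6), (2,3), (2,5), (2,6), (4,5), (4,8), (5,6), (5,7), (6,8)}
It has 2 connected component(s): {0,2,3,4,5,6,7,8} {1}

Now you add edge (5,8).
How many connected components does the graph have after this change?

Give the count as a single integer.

Initial component count: 2
Add (5,8): endpoints already in same component. Count unchanged: 2.
New component count: 2

Answer: 2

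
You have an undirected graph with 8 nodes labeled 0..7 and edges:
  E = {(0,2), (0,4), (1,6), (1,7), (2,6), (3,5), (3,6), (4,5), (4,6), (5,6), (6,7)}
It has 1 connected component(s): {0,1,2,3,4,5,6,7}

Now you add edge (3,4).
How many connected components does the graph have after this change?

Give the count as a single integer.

Initial component count: 1
Add (3,4): endpoints already in same component. Count unchanged: 1.
New component count: 1

Answer: 1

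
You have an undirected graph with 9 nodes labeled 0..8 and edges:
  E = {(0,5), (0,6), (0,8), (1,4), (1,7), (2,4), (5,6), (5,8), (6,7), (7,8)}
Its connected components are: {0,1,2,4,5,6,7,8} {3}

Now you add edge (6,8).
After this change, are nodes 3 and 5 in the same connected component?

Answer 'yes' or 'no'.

Answer: no

Derivation:
Initial components: {0,1,2,4,5,6,7,8} {3}
Adding edge (6,8): both already in same component {0,1,2,4,5,6,7,8}. No change.
New components: {0,1,2,4,5,6,7,8} {3}
Are 3 and 5 in the same component? no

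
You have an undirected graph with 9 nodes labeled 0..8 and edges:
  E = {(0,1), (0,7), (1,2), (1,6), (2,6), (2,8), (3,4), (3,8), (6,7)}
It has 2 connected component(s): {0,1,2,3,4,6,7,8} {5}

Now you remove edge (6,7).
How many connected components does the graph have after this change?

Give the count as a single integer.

Answer: 2

Derivation:
Initial component count: 2
Remove (6,7): not a bridge. Count unchanged: 2.
  After removal, components: {0,1,2,3,4,6,7,8} {5}
New component count: 2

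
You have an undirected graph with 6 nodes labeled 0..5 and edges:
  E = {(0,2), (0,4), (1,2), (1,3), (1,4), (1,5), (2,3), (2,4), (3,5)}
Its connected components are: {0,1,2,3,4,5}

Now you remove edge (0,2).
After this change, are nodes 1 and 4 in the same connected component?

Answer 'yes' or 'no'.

Answer: yes

Derivation:
Initial components: {0,1,2,3,4,5}
Removing edge (0,2): not a bridge — component count unchanged at 1.
New components: {0,1,2,3,4,5}
Are 1 and 4 in the same component? yes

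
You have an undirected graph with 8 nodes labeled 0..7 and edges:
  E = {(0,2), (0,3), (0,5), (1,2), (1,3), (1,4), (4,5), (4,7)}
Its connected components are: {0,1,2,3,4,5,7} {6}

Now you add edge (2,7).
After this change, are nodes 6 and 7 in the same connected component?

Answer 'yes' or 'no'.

Initial components: {0,1,2,3,4,5,7} {6}
Adding edge (2,7): both already in same component {0,1,2,3,4,5,7}. No change.
New components: {0,1,2,3,4,5,7} {6}
Are 6 and 7 in the same component? no

Answer: no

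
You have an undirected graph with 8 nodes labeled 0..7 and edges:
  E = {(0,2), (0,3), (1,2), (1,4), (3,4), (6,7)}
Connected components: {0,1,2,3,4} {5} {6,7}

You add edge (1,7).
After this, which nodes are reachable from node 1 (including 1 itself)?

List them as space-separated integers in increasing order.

Answer: 0 1 2 3 4 6 7

Derivation:
Before: nodes reachable from 1: {0,1,2,3,4}
Adding (1,7): merges 1's component with another. Reachability grows.
After: nodes reachable from 1: {0,1,2,3,4,6,7}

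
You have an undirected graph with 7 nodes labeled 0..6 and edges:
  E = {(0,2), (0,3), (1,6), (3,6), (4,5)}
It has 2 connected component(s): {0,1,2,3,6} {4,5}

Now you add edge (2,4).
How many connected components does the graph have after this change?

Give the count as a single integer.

Initial component count: 2
Add (2,4): merges two components. Count decreases: 2 -> 1.
New component count: 1

Answer: 1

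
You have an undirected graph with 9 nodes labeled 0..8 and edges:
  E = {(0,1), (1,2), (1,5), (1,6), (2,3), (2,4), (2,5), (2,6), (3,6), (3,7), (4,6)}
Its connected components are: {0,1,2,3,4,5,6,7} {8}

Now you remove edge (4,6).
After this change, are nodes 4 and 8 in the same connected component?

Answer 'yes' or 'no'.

Answer: no

Derivation:
Initial components: {0,1,2,3,4,5,6,7} {8}
Removing edge (4,6): not a bridge — component count unchanged at 2.
New components: {0,1,2,3,4,5,6,7} {8}
Are 4 and 8 in the same component? no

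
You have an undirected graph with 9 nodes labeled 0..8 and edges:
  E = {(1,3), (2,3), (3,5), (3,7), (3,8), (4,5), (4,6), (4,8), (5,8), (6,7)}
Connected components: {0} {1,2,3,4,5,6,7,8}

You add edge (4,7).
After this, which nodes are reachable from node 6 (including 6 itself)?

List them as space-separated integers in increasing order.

Before: nodes reachable from 6: {1,2,3,4,5,6,7,8}
Adding (4,7): both endpoints already in same component. Reachability from 6 unchanged.
After: nodes reachable from 6: {1,2,3,4,5,6,7,8}

Answer: 1 2 3 4 5 6 7 8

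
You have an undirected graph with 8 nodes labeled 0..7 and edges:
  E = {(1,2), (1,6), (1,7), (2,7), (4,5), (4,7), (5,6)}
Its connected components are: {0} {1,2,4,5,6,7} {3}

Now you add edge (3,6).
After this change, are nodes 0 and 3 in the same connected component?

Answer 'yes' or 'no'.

Initial components: {0} {1,2,4,5,6,7} {3}
Adding edge (3,6): merges {3} and {1,2,4,5,6,7}.
New components: {0} {1,2,3,4,5,6,7}
Are 0 and 3 in the same component? no

Answer: no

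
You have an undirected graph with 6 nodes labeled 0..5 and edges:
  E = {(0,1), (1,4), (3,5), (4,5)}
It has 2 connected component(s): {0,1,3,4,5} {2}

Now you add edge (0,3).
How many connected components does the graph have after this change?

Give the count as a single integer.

Initial component count: 2
Add (0,3): endpoints already in same component. Count unchanged: 2.
New component count: 2

Answer: 2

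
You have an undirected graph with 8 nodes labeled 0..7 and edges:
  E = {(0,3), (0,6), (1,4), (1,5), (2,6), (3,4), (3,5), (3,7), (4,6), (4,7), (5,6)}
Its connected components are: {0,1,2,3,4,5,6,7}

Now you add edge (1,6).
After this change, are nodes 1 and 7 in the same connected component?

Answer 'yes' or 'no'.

Initial components: {0,1,2,3,4,5,6,7}
Adding edge (1,6): both already in same component {0,1,2,3,4,5,6,7}. No change.
New components: {0,1,2,3,4,5,6,7}
Are 1 and 7 in the same component? yes

Answer: yes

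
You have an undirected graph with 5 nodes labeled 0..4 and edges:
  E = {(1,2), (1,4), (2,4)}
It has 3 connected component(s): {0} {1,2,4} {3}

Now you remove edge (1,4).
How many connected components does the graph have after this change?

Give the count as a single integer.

Initial component count: 3
Remove (1,4): not a bridge. Count unchanged: 3.
  After removal, components: {0} {1,2,4} {3}
New component count: 3

Answer: 3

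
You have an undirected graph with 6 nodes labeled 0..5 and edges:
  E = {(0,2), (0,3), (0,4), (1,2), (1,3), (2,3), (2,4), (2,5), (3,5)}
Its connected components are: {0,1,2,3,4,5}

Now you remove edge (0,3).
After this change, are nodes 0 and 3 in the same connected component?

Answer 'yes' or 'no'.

Answer: yes

Derivation:
Initial components: {0,1,2,3,4,5}
Removing edge (0,3): not a bridge — component count unchanged at 1.
New components: {0,1,2,3,4,5}
Are 0 and 3 in the same component? yes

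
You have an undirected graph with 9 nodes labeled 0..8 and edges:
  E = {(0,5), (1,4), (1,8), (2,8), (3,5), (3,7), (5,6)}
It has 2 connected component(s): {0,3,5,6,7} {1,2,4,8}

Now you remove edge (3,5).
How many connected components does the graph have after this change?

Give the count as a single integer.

Answer: 3

Derivation:
Initial component count: 2
Remove (3,5): it was a bridge. Count increases: 2 -> 3.
  After removal, components: {0,5,6} {1,2,4,8} {3,7}
New component count: 3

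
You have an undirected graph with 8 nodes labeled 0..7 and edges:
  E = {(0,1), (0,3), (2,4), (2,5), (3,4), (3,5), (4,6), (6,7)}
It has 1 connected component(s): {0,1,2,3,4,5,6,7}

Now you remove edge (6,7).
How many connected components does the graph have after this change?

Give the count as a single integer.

Answer: 2

Derivation:
Initial component count: 1
Remove (6,7): it was a bridge. Count increases: 1 -> 2.
  After removal, components: {0,1,2,3,4,5,6} {7}
New component count: 2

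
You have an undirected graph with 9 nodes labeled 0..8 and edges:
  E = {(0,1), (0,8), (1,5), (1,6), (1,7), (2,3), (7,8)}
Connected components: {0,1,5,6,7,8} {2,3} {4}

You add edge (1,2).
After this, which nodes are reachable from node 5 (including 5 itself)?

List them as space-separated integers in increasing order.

Answer: 0 1 2 3 5 6 7 8

Derivation:
Before: nodes reachable from 5: {0,1,5,6,7,8}
Adding (1,2): merges 5's component with another. Reachability grows.
After: nodes reachable from 5: {0,1,2,3,5,6,7,8}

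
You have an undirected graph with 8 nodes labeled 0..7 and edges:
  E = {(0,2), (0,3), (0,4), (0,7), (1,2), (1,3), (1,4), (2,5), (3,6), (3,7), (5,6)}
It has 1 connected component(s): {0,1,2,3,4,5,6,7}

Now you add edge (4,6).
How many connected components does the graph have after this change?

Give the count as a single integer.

Answer: 1

Derivation:
Initial component count: 1
Add (4,6): endpoints already in same component. Count unchanged: 1.
New component count: 1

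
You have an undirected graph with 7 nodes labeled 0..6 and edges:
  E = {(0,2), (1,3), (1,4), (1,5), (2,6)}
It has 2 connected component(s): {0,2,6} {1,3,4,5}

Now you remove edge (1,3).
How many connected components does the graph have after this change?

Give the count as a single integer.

Answer: 3

Derivation:
Initial component count: 2
Remove (1,3): it was a bridge. Count increases: 2 -> 3.
  After removal, components: {0,2,6} {1,4,5} {3}
New component count: 3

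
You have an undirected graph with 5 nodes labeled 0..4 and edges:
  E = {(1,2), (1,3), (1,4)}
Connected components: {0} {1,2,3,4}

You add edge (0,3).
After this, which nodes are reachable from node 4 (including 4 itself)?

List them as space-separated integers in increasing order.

Before: nodes reachable from 4: {1,2,3,4}
Adding (0,3): merges 4's component with another. Reachability grows.
After: nodes reachable from 4: {0,1,2,3,4}

Answer: 0 1 2 3 4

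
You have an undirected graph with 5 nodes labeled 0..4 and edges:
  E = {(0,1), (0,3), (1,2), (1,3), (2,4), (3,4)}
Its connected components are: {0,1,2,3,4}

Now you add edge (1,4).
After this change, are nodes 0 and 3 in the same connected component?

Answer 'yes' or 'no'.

Initial components: {0,1,2,3,4}
Adding edge (1,4): both already in same component {0,1,2,3,4}. No change.
New components: {0,1,2,3,4}
Are 0 and 3 in the same component? yes

Answer: yes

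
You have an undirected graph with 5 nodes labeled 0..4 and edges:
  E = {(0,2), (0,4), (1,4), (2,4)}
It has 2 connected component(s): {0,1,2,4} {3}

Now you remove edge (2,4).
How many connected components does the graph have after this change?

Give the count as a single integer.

Initial component count: 2
Remove (2,4): not a bridge. Count unchanged: 2.
  After removal, components: {0,1,2,4} {3}
New component count: 2

Answer: 2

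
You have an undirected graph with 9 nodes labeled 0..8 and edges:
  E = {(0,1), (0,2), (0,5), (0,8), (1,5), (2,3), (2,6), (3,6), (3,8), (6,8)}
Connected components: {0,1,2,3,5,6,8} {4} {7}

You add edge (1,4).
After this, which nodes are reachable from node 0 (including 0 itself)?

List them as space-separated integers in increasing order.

Before: nodes reachable from 0: {0,1,2,3,5,6,8}
Adding (1,4): merges 0's component with another. Reachability grows.
After: nodes reachable from 0: {0,1,2,3,4,5,6,8}

Answer: 0 1 2 3 4 5 6 8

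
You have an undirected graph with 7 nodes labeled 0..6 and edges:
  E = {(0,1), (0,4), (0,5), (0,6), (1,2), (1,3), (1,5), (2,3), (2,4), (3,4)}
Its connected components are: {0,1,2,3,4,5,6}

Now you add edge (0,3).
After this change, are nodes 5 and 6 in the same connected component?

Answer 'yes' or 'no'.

Answer: yes

Derivation:
Initial components: {0,1,2,3,4,5,6}
Adding edge (0,3): both already in same component {0,1,2,3,4,5,6}. No change.
New components: {0,1,2,3,4,5,6}
Are 5 and 6 in the same component? yes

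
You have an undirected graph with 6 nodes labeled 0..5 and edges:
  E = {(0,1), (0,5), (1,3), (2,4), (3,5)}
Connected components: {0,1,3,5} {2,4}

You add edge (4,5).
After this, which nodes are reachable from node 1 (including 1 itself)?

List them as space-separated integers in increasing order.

Before: nodes reachable from 1: {0,1,3,5}
Adding (4,5): merges 1's component with another. Reachability grows.
After: nodes reachable from 1: {0,1,2,3,4,5}

Answer: 0 1 2 3 4 5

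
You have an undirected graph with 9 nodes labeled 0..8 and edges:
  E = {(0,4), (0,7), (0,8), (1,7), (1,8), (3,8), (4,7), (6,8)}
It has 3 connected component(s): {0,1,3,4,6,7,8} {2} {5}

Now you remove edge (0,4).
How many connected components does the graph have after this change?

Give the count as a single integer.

Initial component count: 3
Remove (0,4): not a bridge. Count unchanged: 3.
  After removal, components: {0,1,3,4,6,7,8} {2} {5}
New component count: 3

Answer: 3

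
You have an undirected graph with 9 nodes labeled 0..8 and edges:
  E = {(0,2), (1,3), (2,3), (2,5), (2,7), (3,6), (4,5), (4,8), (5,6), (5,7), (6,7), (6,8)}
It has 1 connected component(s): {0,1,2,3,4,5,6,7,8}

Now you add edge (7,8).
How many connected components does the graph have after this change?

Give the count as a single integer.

Answer: 1

Derivation:
Initial component count: 1
Add (7,8): endpoints already in same component. Count unchanged: 1.
New component count: 1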